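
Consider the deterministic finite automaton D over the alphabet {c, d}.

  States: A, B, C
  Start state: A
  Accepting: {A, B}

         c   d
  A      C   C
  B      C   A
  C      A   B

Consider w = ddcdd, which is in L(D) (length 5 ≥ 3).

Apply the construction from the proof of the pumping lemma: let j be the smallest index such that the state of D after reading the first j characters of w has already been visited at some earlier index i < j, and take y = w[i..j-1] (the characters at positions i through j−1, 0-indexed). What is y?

dc

State sequence: A -d-> C -d-> B -c-> C -d-> B -d-> A
First repeat at step 3: C was already visited.

So i = 1, j = 3, giving x = w[0:1] = d, y = w[1:3] = dc, z = w[3:5] = dd.
Check: |xy| = 3 ≤ 3 and |y| = 2 ≥ 1. Reading y takes D from C back to C, so every xyⁱz is accepted.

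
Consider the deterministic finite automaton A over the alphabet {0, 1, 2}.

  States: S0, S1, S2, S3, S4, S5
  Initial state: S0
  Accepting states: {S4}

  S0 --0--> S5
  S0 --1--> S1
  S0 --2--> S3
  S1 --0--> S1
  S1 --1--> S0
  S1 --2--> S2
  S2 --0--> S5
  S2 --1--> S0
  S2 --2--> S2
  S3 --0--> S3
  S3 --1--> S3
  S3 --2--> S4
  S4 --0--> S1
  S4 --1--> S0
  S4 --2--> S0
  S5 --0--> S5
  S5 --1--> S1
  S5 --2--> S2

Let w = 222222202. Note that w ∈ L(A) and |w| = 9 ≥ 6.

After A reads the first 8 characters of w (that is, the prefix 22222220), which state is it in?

State sequence: S0 -2-> S3 -2-> S4 -2-> S0 -2-> S3 -2-> S4 -2-> S0 -2-> S3 -0-> S3

After reading 8 characters, A is in state S3.

S3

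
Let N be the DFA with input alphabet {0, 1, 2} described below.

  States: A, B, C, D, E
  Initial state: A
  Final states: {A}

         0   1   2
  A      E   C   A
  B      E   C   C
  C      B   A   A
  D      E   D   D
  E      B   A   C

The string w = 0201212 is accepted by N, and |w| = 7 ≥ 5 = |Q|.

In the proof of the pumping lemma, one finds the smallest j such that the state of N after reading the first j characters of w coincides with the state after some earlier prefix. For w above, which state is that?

C

Run of N on w = 0 2 0 1 2 1 2:
  step 0: A  (start)
  step 1: E  (read 0: A→E)
  step 2: C  (read 2: E→C)
  step 3: B  (read 0: C→B)
  step 4: C  (read 1: B→C)   ← first repeat (C seen earlier)
  step 5: A  (read 2: C→A)
  step 6: C  (read 1: A→C)
  step 7: A  (read 2: C→A)

The earliest repeat is at step j = 4: N is in C, which it already visited at step i = 2.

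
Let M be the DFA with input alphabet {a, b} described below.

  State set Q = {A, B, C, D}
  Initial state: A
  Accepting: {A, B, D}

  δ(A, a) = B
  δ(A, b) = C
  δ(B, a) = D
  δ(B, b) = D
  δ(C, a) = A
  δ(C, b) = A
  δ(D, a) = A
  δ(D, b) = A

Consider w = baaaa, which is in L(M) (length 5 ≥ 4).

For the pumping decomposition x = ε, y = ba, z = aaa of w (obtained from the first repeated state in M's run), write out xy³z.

xy^3z = ε·ba·ba·ba·aaa = bababaaaa.
Reading y = ba takes M from A back to A, so after x·y·y·y the machine is still in A, and z then leads to the accepting state A. Hence bababaaaa ∈ L(M).

bababaaaa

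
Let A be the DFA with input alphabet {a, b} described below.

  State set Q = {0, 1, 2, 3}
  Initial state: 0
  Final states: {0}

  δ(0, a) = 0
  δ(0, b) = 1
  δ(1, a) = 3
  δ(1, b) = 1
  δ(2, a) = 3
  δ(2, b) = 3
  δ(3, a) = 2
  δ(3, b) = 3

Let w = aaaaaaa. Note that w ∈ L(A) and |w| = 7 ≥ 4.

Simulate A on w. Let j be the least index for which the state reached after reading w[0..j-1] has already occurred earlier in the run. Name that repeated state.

0

Run of A on w = a a a a a a a:
  step 0: 0  (start)
  step 1: 0  (read a: 0→0)   ← first repeat (0 seen earlier)
  step 2: 0  (read a: 0→0)
  step 3: 0  (read a: 0→0)
  step 4: 0  (read a: 0→0)
  step 5: 0  (read a: 0→0)
  step 6: 0  (read a: 0→0)
  step 7: 0  (read a: 0→0)

The earliest repeat is at step j = 1: A is in 0, which it already visited at step i = 0.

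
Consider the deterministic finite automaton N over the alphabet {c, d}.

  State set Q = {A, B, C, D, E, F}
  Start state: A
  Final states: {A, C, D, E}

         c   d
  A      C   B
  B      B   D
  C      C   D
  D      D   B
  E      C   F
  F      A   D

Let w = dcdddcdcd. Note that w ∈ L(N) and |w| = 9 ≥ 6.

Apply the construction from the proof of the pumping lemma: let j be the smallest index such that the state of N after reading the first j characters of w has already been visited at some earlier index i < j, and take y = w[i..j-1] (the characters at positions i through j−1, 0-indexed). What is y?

State sequence: A -d-> B -c-> B -d-> D -d-> B -d-> D -c-> D -d-> B -c-> B -d-> D
First repeat at step 2: B was already visited.

So i = 1, j = 2, giving x = w[0:1] = d, y = w[1:2] = c, z = w[2:9] = dddcdcd.
Check: |xy| = 2 ≤ 6 and |y| = 1 ≥ 1. Reading y takes N from B back to B, so every xyⁱz is accepted.
Pumping length from the standard proof: p = 6 (the number of states). The repeated state found above gives |xy| = j ≤ 6 and |y| = j − i ≥ 1.

c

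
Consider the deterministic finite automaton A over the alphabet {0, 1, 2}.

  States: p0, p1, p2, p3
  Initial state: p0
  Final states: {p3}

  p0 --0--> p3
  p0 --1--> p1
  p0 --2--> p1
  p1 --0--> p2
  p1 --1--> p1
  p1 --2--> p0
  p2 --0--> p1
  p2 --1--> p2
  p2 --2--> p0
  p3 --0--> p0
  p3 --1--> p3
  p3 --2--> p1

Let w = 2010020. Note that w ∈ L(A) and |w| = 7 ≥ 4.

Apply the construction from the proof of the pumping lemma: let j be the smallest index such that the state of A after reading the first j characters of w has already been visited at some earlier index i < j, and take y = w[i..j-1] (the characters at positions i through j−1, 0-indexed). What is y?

1

State sequence: p0 -2-> p1 -0-> p2 -1-> p2 -0-> p1 -0-> p2 -2-> p0 -0-> p3
First repeat at step 3: p2 was already visited.

So i = 2, j = 3, giving x = w[0:2] = 20, y = w[2:3] = 1, z = w[3:7] = 0020.
Check: |xy| = 3 ≤ 4 and |y| = 1 ≥ 1. Reading y takes A from p2 back to p2, so every xyⁱz is accepted.
The DFA has 4 states, so the proof of the pumping lemma guarantees a repeated state among the first 4+1 visited; the segment between the two visits is the pumpable y.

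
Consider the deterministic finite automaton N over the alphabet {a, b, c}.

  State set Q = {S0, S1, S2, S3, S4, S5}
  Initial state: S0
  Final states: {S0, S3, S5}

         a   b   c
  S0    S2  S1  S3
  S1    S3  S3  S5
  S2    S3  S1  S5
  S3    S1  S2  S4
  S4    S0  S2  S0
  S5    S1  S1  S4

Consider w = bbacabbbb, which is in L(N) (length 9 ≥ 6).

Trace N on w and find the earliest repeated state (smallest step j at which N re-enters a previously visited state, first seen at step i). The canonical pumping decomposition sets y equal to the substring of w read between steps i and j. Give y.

Run of N on w = b b a c a b b b b:
  step 0: S0  (start)
  step 1: S1  (read b: S0→S1)
  step 2: S3  (read b: S1→S3)
  step 3: S1  (read a: S3→S1)   ← first repeat (S1 seen earlier)
  step 4: S5  (read c: S1→S5)
  step 5: S1  (read a: S5→S1)
  step 6: S3  (read b: S1→S3)
  step 7: S2  (read b: S3→S2)
  step 8: S1  (read b: S2→S1)
  step 9: S3  (read b: S1→S3)

So i = 1, j = 3, giving x = w[0:1] = b, y = w[1:3] = ba, z = w[3:9] = cabbbb.
Check: |xy| = 3 ≤ 6 and |y| = 2 ≥ 1. Reading y takes N from S1 back to S1, so every xyⁱz is accepted.

ba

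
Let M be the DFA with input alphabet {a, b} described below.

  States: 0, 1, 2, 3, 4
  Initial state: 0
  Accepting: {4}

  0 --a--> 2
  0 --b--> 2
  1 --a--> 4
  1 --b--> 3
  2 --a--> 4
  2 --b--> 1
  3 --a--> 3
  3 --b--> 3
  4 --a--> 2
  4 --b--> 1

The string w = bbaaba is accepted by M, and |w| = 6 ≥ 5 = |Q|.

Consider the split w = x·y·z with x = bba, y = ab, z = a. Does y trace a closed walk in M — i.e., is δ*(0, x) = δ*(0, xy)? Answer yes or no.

Run of M on the first 5 characters of w = b b a a b:
  step 0: 0  (start)
  step 1: 2  (read b: 0→2)
  step 2: 1  (read b: 2→1)
  step 3: 4  (read a: 1→4)
  step 4: 2  (read a: 4→2)
  step 5: 1  (read b: 2→1)

After x (step 3): 4. After xy (step 5): 1.
They differ (4 ≠ 1), so y is not a cycle from the state after x; this split is not the one the pumping-lemma construction produces, and pumping y need not keep the string in L(M).

no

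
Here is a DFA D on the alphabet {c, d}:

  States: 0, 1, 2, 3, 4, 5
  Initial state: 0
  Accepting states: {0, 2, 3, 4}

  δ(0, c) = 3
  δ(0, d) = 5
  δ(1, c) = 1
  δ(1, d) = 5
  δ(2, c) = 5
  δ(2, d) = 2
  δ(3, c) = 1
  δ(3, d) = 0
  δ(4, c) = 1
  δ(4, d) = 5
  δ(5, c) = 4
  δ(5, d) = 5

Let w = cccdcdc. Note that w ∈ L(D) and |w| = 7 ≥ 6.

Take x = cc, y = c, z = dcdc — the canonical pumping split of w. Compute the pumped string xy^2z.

xy^2z = cc·c·c·dcdc = ccccdcdc.
Reading y = c takes D from 1 back to 1, so after x·y·y the machine is still in 1, and z then leads to the accepting state 4. Hence ccccdcdc ∈ L(D).

ccccdcdc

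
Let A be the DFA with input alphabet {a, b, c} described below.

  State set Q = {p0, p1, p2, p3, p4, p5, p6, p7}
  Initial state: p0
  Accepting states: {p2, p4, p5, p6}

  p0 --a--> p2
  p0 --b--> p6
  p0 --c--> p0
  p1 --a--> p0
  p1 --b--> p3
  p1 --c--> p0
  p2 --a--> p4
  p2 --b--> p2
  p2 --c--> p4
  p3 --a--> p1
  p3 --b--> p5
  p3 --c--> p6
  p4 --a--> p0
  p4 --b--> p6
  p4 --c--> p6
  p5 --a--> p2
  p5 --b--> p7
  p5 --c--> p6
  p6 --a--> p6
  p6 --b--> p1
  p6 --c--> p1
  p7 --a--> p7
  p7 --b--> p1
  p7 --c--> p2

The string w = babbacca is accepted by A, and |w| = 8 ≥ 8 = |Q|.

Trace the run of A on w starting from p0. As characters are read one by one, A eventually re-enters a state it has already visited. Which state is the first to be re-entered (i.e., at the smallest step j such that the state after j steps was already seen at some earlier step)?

State sequence: p0 -b-> p6 -a-> p6 -b-> p1 -b-> p3 -a-> p1 -c-> p0 -c-> p0 -a-> p2
First repeat at step 2: p6 was already visited.

The earliest repeat is at step j = 2: A is in p6, which it already visited at step i = 1.
Pumping length from the standard proof: p = 8 (the number of states). The repeated state found above gives |xy| = j ≤ 8 and |y| = j − i ≥ 1.

p6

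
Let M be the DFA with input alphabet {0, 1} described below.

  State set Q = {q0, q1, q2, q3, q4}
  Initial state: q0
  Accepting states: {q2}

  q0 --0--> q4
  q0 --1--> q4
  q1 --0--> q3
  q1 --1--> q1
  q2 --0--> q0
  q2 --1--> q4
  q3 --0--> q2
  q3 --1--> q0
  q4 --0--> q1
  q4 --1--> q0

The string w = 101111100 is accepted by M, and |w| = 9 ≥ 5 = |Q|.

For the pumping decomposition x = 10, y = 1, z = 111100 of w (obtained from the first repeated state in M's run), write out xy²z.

1011111100

xy^2z = 10·1·1·111100 = 1011111100.
Reading y = 1 takes M from q1 back to q1, so after x·y·y the machine is still in q1, and z then leads to the accepting state q2. Hence 1011111100 ∈ L(M).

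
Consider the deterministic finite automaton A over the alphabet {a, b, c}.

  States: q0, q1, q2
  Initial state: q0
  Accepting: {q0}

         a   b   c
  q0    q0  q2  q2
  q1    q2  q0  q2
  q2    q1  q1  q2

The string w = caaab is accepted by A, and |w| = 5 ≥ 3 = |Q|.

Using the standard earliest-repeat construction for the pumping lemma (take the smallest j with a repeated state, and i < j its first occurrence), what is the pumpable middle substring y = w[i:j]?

State sequence: q0 -c-> q2 -a-> q1 -a-> q2 -a-> q1 -b-> q0
First repeat at step 3: q2 was already visited.

So i = 1, j = 3, giving x = w[0:1] = c, y = w[1:3] = aa, z = w[3:5] = ab.
Check: |xy| = 3 ≤ 3 and |y| = 2 ≥ 1. Reading y takes A from q2 back to q2, so every xyⁱz is accepted.
Since A has 3 states, any run of length ≥ 3 visits 3+1 states, so by pigeonhole some state repeats within the first 3 steps — that repeat gives the pumpable loop.

aa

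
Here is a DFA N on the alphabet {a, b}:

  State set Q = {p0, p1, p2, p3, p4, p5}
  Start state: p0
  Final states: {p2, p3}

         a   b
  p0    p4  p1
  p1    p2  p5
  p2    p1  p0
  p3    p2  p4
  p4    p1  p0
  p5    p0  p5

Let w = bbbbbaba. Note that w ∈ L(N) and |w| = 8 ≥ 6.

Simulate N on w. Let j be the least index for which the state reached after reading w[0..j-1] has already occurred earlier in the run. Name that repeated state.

State sequence: p0 -b-> p1 -b-> p5 -b-> p5 -b-> p5 -b-> p5 -a-> p0 -b-> p1 -a-> p2
First repeat at step 3: p5 was already visited.

The earliest repeat is at step j = 3: N is in p5, which it already visited at step i = 2.
Pumping length from the standard proof: p = 6 (the number of states). The repeated state found above gives |xy| = j ≤ 6 and |y| = j − i ≥ 1.

p5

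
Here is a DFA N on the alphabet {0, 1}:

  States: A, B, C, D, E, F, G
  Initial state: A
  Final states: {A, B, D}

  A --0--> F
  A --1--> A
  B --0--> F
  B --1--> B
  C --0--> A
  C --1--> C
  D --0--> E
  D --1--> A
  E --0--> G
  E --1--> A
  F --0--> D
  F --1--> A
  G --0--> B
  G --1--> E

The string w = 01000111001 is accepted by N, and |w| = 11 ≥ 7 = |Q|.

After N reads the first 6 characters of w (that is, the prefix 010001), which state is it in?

A

Run of N on the first 6 characters of w = 0 1 0 0 0 1:
  step 0: A  (start)
  step 1: F  (read 0: A→F)
  step 2: A  (read 1: F→A)
  step 3: F  (read 0: A→F)
  step 4: D  (read 0: F→D)
  step 5: E  (read 0: D→E)
  step 6: A  (read 1: E→A)

After reading 6 characters, N is in state A.
(This kind of state-tracing is the core of the pumping-lemma construction: with 7 states, pigeonhole forces a repeat within the first 7 steps.)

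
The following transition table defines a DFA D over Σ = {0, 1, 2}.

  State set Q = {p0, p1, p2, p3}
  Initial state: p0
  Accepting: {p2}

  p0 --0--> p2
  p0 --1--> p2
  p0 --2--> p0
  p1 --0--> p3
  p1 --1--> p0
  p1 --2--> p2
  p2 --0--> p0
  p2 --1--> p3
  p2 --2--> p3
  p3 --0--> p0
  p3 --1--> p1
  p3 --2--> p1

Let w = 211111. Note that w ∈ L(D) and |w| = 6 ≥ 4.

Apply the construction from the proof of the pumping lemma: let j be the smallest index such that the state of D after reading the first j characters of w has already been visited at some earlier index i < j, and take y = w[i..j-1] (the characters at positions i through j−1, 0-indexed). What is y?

2

Run of D on w = 2 1 1 1 1 1:
  step 0: p0  (start)
  step 1: p0  (read 2: p0→p0)   ← first repeat (p0 seen earlier)
  step 2: p2  (read 1: p0→p2)
  step 3: p3  (read 1: p2→p3)
  step 4: p1  (read 1: p3→p1)
  step 5: p0  (read 1: p1→p0)
  step 6: p2  (read 1: p0→p2)

So i = 0, j = 1, giving x = w[0:0] = ε, y = w[0:1] = 2, z = w[1:6] = 11111.
Check: |xy| = 1 ≤ 4 and |y| = 1 ≥ 1. Reading y takes D from p0 back to p0, so every xyⁱz is accepted.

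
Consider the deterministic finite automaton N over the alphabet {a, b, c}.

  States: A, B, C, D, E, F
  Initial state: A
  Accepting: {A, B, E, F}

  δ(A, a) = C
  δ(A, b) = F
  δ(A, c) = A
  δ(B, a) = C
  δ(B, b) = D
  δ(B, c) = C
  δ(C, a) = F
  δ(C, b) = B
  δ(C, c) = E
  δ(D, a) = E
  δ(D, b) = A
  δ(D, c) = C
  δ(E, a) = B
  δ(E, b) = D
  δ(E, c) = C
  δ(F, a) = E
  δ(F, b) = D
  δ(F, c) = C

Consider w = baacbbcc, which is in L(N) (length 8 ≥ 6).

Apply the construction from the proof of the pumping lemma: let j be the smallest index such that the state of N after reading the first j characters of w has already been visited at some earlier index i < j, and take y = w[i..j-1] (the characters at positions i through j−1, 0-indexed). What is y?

cb

Run of N on w = b a a c b b c c:
  step 0: A  (start)
  step 1: F  (read b: A→F)
  step 2: E  (read a: F→E)
  step 3: B  (read a: E→B)
  step 4: C  (read c: B→C)
  step 5: B  (read b: C→B)   ← first repeat (B seen earlier)
  step 6: D  (read b: B→D)
  step 7: C  (read c: D→C)
  step 8: E  (read c: C→E)

So i = 3, j = 5, giving x = w[0:3] = baa, y = w[3:5] = cb, z = w[5:8] = bcc.
Check: |xy| = 5 ≤ 6 and |y| = 2 ≥ 1. Reading y takes N from B back to B, so every xyⁱz is accepted.
Since N has 6 states, any run of length ≥ 6 visits 6+1 states, so by pigeonhole some state repeats within the first 6 steps — that repeat gives the pumpable loop.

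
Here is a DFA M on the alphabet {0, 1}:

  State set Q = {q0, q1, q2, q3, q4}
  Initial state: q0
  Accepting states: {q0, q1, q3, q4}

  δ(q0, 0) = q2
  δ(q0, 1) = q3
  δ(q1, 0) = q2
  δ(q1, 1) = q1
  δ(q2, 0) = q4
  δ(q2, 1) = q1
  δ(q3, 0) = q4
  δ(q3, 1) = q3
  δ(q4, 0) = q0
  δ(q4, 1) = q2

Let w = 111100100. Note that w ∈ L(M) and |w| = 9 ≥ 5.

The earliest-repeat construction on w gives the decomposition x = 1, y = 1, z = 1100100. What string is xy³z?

xy^3z = 1·1·1·1·1100100 = 11111100100.
Reading y = 1 takes M from q3 back to q3, so after x·y·y·y the machine is still in q3, and z then leads to the accepting state q0. Hence 11111100100 ∈ L(M).

11111100100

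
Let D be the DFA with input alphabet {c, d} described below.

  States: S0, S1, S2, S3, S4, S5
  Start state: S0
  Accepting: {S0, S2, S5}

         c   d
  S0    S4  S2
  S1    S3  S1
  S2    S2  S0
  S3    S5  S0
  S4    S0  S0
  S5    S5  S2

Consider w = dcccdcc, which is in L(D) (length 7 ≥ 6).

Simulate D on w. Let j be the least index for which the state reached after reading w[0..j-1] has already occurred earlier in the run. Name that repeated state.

S2

Run of D on w = d c c c d c c:
  step 0: S0  (start)
  step 1: S2  (read d: S0→S2)
  step 2: S2  (read c: S2→S2)   ← first repeat (S2 seen earlier)
  step 3: S2  (read c: S2→S2)
  step 4: S2  (read c: S2→S2)
  step 5: S0  (read d: S2→S0)
  step 6: S4  (read c: S0→S4)
  step 7: S0  (read c: S4→S0)

The earliest repeat is at step j = 2: D is in S2, which it already visited at step i = 1.
With |Q| = 6, pigeonhole forces a state repeat no later than step 6; the substring read between the first and second visits to that state can be pumped.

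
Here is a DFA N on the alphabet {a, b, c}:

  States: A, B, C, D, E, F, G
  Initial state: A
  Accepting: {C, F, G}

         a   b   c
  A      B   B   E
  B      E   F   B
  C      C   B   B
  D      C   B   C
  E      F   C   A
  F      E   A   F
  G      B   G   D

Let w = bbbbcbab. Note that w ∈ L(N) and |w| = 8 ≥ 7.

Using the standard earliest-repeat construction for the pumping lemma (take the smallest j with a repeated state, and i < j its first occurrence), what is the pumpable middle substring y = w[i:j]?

State sequence: A -b-> B -b-> F -b-> A -b-> B -c-> B -b-> F -a-> E -b-> C
First repeat at step 3: A was already visited.

So i = 0, j = 3, giving x = w[0:0] = ε, y = w[0:3] = bbb, z = w[3:8] = bcbab.
Check: |xy| = 3 ≤ 7 and |y| = 3 ≥ 1. Reading y takes N from A back to A, so every xyⁱz is accepted.
With |Q| = 7, pigeonhole forces a state repeat no later than step 7; the substring read between the first and second visits to that state can be pumped.

bbb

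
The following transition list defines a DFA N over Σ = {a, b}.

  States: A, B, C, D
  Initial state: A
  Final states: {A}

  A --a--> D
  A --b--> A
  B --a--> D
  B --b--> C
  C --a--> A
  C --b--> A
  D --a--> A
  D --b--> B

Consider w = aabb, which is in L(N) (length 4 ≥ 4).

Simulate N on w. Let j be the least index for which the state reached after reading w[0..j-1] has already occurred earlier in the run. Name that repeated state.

State sequence: A -a-> D -a-> A -b-> A -b-> A
First repeat at step 2: A was already visited.

The earliest repeat is at step j = 2: N is in A, which it already visited at step i = 0.
The DFA has 4 states, so the proof of the pumping lemma guarantees a repeated state among the first 4+1 visited; the segment between the two visits is the pumpable y.

A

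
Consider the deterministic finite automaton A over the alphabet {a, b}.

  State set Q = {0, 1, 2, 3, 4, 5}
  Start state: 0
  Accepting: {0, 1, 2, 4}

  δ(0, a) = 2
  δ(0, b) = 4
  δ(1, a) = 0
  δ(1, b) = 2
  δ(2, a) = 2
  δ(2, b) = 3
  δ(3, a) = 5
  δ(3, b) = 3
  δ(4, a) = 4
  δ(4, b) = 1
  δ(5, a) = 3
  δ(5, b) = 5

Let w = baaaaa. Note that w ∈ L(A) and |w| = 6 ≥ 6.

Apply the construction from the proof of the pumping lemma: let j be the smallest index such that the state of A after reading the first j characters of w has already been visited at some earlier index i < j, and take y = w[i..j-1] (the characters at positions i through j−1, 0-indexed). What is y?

a

State sequence: 0 -b-> 4 -a-> 4 -a-> 4 -a-> 4 -a-> 4 -a-> 4
First repeat at step 2: 4 was already visited.

So i = 1, j = 2, giving x = w[0:1] = b, y = w[1:2] = a, z = w[2:6] = aaaa.
Check: |xy| = 2 ≤ 6 and |y| = 1 ≥ 1. Reading y takes A from 4 back to 4, so every xyⁱz is accepted.
The DFA has 6 states, so the proof of the pumping lemma guarantees a repeated state among the first 6+1 visited; the segment between the two visits is the pumpable y.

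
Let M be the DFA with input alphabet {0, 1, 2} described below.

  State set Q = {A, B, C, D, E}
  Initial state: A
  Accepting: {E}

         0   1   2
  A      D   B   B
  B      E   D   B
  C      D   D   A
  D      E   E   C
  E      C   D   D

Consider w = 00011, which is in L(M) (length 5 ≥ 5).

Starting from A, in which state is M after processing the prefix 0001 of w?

D

State sequence: A -0-> D -0-> E -0-> C -1-> D

After reading 4 characters, M is in state D.
(This kind of state-tracing is the core of the pumping-lemma construction: with 5 states, pigeonhole forces a repeat within the first 5 steps.)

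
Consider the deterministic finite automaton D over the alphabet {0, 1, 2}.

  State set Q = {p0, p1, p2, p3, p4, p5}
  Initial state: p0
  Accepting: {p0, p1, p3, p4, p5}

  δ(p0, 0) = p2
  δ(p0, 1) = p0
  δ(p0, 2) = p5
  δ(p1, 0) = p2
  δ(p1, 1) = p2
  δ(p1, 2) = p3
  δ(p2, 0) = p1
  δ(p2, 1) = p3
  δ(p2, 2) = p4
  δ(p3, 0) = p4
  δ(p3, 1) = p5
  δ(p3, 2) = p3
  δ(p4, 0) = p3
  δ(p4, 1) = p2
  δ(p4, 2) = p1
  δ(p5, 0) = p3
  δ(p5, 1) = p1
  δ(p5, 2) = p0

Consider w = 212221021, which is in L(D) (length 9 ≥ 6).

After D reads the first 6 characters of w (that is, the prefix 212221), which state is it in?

Run of D on the first 6 characters of w = 2 1 2 2 2 1:
  step 0: p0  (start)
  step 1: p5  (read 2: p0→p5)
  step 2: p1  (read 1: p5→p1)
  step 3: p3  (read 2: p1→p3)
  step 4: p3  (read 2: p3→p3)
  step 5: p3  (read 2: p3→p3)
  step 6: p5  (read 1: p3→p5)

After reading 6 characters, D is in state p5.

p5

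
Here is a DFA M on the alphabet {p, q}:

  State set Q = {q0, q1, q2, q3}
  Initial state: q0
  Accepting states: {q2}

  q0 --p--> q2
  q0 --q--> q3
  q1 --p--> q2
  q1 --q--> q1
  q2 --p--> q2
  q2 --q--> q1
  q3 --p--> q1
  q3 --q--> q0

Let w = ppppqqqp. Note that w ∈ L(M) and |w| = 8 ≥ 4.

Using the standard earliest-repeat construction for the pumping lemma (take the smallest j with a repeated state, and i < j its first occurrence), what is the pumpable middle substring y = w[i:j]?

p

State sequence: q0 -p-> q2 -p-> q2 -p-> q2 -p-> q2 -q-> q1 -q-> q1 -q-> q1 -p-> q2
First repeat at step 2: q2 was already visited.

So i = 1, j = 2, giving x = w[0:1] = p, y = w[1:2] = p, z = w[2:8] = ppqqqp.
Check: |xy| = 2 ≤ 4 and |y| = 1 ≥ 1. Reading y takes M from q2 back to q2, so every xyⁱz is accepted.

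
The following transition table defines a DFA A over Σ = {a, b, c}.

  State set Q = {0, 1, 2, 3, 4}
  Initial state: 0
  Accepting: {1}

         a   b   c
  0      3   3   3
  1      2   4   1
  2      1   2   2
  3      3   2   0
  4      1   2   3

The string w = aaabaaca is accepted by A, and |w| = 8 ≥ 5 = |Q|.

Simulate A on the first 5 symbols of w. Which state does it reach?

State sequence: 0 -a-> 3 -a-> 3 -a-> 3 -b-> 2 -a-> 1

After reading 5 characters, A is in state 1.
(This kind of state-tracing is the core of the pumping-lemma construction: with 5 states, pigeonhole forces a repeat within the first 5 steps.)

1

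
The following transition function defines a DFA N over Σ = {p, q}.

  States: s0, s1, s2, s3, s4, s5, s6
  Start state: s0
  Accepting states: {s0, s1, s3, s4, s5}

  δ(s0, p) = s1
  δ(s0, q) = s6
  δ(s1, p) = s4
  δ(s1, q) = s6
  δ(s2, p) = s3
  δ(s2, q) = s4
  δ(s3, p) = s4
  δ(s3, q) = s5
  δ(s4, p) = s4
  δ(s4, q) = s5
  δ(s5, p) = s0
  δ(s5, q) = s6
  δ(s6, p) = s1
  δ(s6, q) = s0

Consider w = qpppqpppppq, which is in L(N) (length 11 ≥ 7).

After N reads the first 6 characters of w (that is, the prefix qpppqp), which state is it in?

s0

Run of N on the first 6 characters of w = q p p p q p:
  step 0: s0  (start)
  step 1: s6  (read q: s0→s6)
  step 2: s1  (read p: s6→s1)
  step 3: s4  (read p: s1→s4)
  step 4: s4  (read p: s4→s4)
  step 5: s5  (read q: s4→s5)
  step 6: s0  (read p: s5→s0)

After reading 6 characters, N is in state s0.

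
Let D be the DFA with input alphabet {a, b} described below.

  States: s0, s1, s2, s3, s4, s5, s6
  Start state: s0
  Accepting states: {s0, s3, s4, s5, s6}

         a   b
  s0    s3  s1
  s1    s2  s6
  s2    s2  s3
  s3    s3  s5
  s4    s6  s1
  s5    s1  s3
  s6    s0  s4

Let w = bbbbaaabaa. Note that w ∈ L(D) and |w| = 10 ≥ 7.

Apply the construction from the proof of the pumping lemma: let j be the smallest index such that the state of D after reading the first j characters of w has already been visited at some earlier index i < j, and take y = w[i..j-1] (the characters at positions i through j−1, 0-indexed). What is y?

Run of D on w = b b b b a a a b a a:
  step 0: s0  (start)
  step 1: s1  (read b: s0→s1)
  step 2: s6  (read b: s1→s6)
  step 3: s4  (read b: s6→s4)
  step 4: s1  (read b: s4→s1)   ← first repeat (s1 seen earlier)
  step 5: s2  (read a: s1→s2)
  step 6: s2  (read a: s2→s2)
  step 7: s2  (read a: s2→s2)
  step 8: s3  (read b: s2→s3)
  step 9: s3  (read a: s3→s3)
  step 10: s3  (read a: s3→s3)

So i = 1, j = 4, giving x = w[0:1] = b, y = w[1:4] = bbb, z = w[4:10] = aaabaa.
Check: |xy| = 4 ≤ 7 and |y| = 3 ≥ 1. Reading y takes D from s1 back to s1, so every xyⁱz is accepted.

bbb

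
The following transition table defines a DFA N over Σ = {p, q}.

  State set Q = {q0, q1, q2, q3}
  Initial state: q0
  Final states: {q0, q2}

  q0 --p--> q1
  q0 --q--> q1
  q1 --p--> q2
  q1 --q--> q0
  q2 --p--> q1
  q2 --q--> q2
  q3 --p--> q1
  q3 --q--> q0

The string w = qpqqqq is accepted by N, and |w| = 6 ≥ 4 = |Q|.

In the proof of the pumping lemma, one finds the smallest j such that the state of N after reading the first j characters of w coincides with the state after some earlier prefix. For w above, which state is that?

Run of N on w = q p q q q q:
  step 0: q0  (start)
  step 1: q1  (read q: q0→q1)
  step 2: q2  (read p: q1→q2)
  step 3: q2  (read q: q2→q2)   ← first repeat (q2 seen earlier)
  step 4: q2  (read q: q2→q2)
  step 5: q2  (read q: q2→q2)
  step 6: q2  (read q: q2→q2)

The earliest repeat is at step j = 3: N is in q2, which it already visited at step i = 2.
Pumping length from the standard proof: p = 4 (the number of states). The repeated state found above gives |xy| = j ≤ 4 and |y| = j − i ≥ 1.

q2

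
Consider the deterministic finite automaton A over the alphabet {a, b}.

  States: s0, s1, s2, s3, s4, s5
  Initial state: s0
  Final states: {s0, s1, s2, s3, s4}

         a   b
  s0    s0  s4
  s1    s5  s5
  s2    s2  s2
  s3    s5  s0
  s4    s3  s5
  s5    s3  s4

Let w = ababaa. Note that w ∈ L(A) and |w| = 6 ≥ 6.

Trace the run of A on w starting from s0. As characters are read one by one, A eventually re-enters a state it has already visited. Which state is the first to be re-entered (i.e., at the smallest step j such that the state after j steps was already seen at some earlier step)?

s0

State sequence: s0 -a-> s0 -b-> s4 -a-> s3 -b-> s0 -a-> s0 -a-> s0
First repeat at step 1: s0 was already visited.

The earliest repeat is at step j = 1: A is in s0, which it already visited at step i = 0.
The DFA has 6 states, so the proof of the pumping lemma guarantees a repeated state among the first 6+1 visited; the segment between the two visits is the pumpable y.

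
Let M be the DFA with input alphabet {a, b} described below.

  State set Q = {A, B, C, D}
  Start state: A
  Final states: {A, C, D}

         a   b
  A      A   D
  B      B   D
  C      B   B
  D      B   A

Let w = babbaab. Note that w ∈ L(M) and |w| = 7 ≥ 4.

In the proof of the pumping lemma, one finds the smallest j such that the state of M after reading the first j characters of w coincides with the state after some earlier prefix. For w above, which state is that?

D

Run of M on w = b a b b a a b:
  step 0: A  (start)
  step 1: D  (read b: A→D)
  step 2: B  (read a: D→B)
  step 3: D  (read b: B→D)   ← first repeat (D seen earlier)
  step 4: A  (read b: D→A)
  step 5: A  (read a: A→A)
  step 6: A  (read a: A→A)
  step 7: D  (read b: A→D)

The earliest repeat is at step j = 3: M is in D, which it already visited at step i = 1.
With |Q| = 4, pigeonhole forces a state repeat no later than step 4; the substring read between the first and second visits to that state can be pumped.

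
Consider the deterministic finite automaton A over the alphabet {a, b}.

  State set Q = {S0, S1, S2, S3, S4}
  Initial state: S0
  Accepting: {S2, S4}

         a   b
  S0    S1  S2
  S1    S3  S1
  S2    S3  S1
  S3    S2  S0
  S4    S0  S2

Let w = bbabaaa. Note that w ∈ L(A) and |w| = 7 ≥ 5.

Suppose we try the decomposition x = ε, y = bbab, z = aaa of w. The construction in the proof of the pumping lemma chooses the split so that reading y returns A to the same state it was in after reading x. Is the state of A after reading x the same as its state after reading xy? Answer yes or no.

State sequence: S0 -b-> S2 -b-> S1 -a-> S3 -b-> S0

After x (step 0): S0. After xy (step 4): S0.
They match, so y = bbab drives A around a cycle from S0 back to itself; pumping y any number of times keeps A in S0 before reading z, and xyⁱz ∈ L(A) for every i ≥ 0.

yes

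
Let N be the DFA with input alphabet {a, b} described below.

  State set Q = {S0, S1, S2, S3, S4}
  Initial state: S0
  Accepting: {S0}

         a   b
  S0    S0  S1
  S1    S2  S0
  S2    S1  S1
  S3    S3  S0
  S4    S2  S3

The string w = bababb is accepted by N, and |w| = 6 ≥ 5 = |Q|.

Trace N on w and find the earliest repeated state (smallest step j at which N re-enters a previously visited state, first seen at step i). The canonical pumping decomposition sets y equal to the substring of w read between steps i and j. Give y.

ab

State sequence: S0 -b-> S1 -a-> S2 -b-> S1 -a-> S2 -b-> S1 -b-> S0
First repeat at step 3: S1 was already visited.

So i = 1, j = 3, giving x = w[0:1] = b, y = w[1:3] = ab, z = w[3:6] = abb.
Check: |xy| = 3 ≤ 5 and |y| = 2 ≥ 1. Reading y takes N from S1 back to S1, so every xyⁱz is accepted.
The DFA has 5 states, so the proof of the pumping lemma guarantees a repeated state among the first 5+1 visited; the segment between the two visits is the pumpable y.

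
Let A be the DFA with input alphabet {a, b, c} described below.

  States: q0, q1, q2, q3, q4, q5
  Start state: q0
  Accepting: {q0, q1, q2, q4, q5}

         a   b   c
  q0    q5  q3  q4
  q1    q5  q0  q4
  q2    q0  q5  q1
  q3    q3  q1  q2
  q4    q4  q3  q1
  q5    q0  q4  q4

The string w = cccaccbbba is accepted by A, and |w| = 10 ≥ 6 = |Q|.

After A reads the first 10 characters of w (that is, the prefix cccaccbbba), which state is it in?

q5

Run of A on the first 10 characters of w = c c c a c c b b b a:
  step 0: q0  (start)
  step 1: q4  (read c: q0→q4)
  step 2: q1  (read c: q4→q1)
  step 3: q4  (read c: q1→q4)
  step 4: q4  (read a: q4→q4)
  step 5: q1  (read c: q4→q1)
  step 6: q4  (read c: q1→q4)
  step 7: q3  (read b: q4→q3)
  step 8: q1  (read b: q3→q1)
  step 9: q0  (read b: q1→q0)
  step 10: q5  (read a: q0→q5)

After reading 10 characters, A is in state q5.
(This kind of state-tracing is the core of the pumping-lemma construction: with 6 states, pigeonhole forces a repeat within the first 6 steps.)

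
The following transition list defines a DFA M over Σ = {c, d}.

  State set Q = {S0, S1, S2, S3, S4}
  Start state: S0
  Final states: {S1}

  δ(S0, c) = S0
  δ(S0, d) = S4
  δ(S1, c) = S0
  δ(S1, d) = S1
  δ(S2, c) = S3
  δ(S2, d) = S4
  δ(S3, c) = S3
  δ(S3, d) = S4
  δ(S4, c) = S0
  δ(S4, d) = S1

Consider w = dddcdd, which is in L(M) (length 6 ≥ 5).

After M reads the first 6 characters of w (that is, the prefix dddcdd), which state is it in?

State sequence: S0 -d-> S4 -d-> S1 -d-> S1 -c-> S0 -d-> S4 -d-> S1

After reading 6 characters, M is in state S1.
(This kind of state-tracing is the core of the pumping-lemma construction: with 5 states, pigeonhole forces a repeat within the first 5 steps.)

S1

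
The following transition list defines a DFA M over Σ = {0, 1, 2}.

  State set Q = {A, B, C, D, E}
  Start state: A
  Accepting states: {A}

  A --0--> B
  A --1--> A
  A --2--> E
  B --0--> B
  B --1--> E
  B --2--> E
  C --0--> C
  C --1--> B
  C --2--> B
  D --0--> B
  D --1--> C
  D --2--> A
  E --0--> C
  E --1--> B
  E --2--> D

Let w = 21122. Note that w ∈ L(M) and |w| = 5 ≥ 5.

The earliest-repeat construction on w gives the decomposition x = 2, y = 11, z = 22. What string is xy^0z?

222

xy⁰z = xz = 2·22 = 222.
Reading y = 11 takes M from E back to E, so after x the machine is still in E, and z then leads to the accepting state A. Hence 222 ∈ L(M).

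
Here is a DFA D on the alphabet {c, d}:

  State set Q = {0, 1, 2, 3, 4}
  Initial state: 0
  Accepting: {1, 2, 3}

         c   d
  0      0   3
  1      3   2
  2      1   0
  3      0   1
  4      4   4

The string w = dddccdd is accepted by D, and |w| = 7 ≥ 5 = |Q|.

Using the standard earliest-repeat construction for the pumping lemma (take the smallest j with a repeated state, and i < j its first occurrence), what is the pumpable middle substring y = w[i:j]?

dc

State sequence: 0 -d-> 3 -d-> 1 -d-> 2 -c-> 1 -c-> 3 -d-> 1 -d-> 2
First repeat at step 4: 1 was already visited.

So i = 2, j = 4, giving x = w[0:2] = dd, y = w[2:4] = dc, z = w[4:7] = cdd.
Check: |xy| = 4 ≤ 5 and |y| = 2 ≥ 1. Reading y takes D from 1 back to 1, so every xyⁱz is accepted.
Since D has 5 states, any run of length ≥ 5 visits 5+1 states, so by pigeonhole some state repeats within the first 5 steps — that repeat gives the pumpable loop.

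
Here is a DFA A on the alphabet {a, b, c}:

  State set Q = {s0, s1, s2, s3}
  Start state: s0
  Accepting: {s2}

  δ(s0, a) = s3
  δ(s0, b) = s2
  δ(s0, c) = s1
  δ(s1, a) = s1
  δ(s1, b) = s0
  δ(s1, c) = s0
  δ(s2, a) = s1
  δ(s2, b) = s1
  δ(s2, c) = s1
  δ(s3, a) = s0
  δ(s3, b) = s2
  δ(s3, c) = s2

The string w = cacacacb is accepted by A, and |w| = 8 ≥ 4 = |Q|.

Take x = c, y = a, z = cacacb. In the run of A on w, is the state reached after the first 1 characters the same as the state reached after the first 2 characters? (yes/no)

yes

State sequence: s0 -c-> s1 -a-> s1

After x (step 1): s1. After xy (step 2): s1.
They match, so y = a drives A around a cycle from s1 back to itself; pumping y any number of times keeps A in s1 before reading z, and xyⁱz ∈ L(A) for every i ≥ 0.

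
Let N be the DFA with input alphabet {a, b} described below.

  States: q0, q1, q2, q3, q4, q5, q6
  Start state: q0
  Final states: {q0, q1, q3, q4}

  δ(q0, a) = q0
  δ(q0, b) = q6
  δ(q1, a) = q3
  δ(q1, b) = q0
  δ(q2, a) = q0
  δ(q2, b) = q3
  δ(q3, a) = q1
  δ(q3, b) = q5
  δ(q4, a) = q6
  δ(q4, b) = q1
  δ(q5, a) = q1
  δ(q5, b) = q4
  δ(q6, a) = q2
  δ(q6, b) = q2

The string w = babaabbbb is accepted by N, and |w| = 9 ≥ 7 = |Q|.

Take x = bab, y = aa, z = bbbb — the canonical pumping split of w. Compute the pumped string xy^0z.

babbbbb

xy⁰z = xz = bab·bbbb = babbbbb.
Reading y = aa takes N from q3 back to q3, so after x the machine is still in q3, and z then leads to the accepting state q0. Hence babbbbb ∈ L(N).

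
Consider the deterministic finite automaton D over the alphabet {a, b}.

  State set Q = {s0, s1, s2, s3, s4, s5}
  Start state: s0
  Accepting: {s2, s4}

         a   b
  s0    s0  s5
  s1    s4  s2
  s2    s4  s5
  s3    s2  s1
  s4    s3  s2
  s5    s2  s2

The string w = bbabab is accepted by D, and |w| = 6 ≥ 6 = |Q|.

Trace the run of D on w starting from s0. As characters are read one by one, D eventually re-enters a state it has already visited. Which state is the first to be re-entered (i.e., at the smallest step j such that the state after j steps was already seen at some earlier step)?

Run of D on w = b b a b a b:
  step 0: s0  (start)
  step 1: s5  (read b: s0→s5)
  step 2: s2  (read b: s5→s2)
  step 3: s4  (read a: s2→s4)
  step 4: s2  (read b: s4→s2)   ← first repeat (s2 seen earlier)
  step 5: s4  (read a: s2→s4)
  step 6: s2  (read b: s4→s2)

The earliest repeat is at step j = 4: D is in s2, which it already visited at step i = 2.
Since D has 6 states, any run of length ≥ 6 visits 6+1 states, so by pigeonhole some state repeats within the first 6 steps — that repeat gives the pumpable loop.

s2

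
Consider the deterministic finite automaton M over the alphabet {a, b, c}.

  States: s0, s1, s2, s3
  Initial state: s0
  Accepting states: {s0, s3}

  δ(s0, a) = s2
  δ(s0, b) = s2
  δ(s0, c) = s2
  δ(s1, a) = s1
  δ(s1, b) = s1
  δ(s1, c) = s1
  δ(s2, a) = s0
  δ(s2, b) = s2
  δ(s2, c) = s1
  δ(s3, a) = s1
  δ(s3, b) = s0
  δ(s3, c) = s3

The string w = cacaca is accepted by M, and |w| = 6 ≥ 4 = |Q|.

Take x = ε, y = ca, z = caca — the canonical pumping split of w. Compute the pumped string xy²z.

cacacaca

xy^2z = ε·ca·ca·caca = cacacaca.
Reading y = ca takes M from s0 back to s0, so after x·y·y the machine is still in s0, and z then leads to the accepting state s0. Hence cacacaca ∈ L(M).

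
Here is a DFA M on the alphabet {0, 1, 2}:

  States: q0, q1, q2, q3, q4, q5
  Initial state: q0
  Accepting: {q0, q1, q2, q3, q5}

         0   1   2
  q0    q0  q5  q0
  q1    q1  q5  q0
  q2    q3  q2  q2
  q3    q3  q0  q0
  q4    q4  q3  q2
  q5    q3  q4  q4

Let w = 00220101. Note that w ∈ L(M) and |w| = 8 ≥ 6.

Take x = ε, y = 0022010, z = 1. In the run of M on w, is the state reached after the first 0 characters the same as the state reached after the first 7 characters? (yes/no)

State sequence: q0 -0-> q0 -0-> q0 -2-> q0 -2-> q0 -0-> q0 -1-> q5 -0-> q3

After x (step 0): q0. After xy (step 7): q3.
They differ (q0 ≠ q3), so y is not a cycle from the state after x; this split is not the one the pumping-lemma construction produces, and pumping y need not keep the string in L(M).

no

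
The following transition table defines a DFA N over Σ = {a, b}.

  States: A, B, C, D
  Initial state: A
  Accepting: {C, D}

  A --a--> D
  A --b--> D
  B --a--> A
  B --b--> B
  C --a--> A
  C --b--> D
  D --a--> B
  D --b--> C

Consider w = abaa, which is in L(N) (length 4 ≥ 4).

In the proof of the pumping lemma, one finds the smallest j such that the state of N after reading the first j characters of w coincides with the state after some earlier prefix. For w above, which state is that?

A

Run of N on w = a b a a:
  step 0: A  (start)
  step 1: D  (read a: A→D)
  step 2: C  (read b: D→C)
  step 3: A  (read a: C→A)   ← first repeat (A seen earlier)
  step 4: D  (read a: A→D)

The earliest repeat is at step j = 3: N is in A, which it already visited at step i = 0.
With |Q| = 4, pigeonhole forces a state repeat no later than step 4; the substring read between the first and second visits to that state can be pumped.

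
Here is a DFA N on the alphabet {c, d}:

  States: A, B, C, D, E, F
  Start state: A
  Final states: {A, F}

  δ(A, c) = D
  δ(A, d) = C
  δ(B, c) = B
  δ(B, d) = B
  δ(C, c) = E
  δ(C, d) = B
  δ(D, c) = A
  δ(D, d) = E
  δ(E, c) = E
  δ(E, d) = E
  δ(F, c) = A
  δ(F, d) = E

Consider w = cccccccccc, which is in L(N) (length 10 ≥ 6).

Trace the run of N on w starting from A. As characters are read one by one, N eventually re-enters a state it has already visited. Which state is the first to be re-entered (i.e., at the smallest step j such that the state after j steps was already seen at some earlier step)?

State sequence: A -c-> D -c-> A -c-> D -c-> A -c-> D -c-> A -c-> D -c-> A -c-> D -c-> A
First repeat at step 2: A was already visited.

The earliest repeat is at step j = 2: N is in A, which it already visited at step i = 0.

A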